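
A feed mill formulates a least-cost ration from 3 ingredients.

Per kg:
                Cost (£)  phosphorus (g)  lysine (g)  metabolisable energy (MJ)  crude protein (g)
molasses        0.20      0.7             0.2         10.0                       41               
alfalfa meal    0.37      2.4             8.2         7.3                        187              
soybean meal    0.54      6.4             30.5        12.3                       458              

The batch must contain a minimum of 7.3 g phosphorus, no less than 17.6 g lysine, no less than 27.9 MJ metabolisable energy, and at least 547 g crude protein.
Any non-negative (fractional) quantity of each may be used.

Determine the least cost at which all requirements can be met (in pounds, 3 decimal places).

£0.870

Set it up as a linear program. Let x1 = kg of molasses, x2 = kg of alfalfa meal, x3 = kg of soybean meal.
Minimize 0.2x1 + 0.37x2 + 0.54x3 subject to:
  0.7x1 + 2.4x2 + 6.4x3 ≥ 7.3   (phosphorus)
  0.2x1 + 8.2x2 + 30.5x3 ≥ 17.6   (lysine)
  10x1 + 7.3x2 + 12.3x3 ≥ 27.9   (metabolisable energy)
  41x1 + 187x2 + 458x3 ≥ 547   (crude protein)
  x1, x2, x3 ≥ 0.
The optimal basis is {molasses, soybean meal}; alfalfa meal drops out. There the metabolisable energy and crude protein constraints are tight.
Optimal quantities: molasses = 1.484 kg, soybean meal = 1.061 kg.
Total cost: 0.2·1.484 + 0.54·1.061 = 0.86974.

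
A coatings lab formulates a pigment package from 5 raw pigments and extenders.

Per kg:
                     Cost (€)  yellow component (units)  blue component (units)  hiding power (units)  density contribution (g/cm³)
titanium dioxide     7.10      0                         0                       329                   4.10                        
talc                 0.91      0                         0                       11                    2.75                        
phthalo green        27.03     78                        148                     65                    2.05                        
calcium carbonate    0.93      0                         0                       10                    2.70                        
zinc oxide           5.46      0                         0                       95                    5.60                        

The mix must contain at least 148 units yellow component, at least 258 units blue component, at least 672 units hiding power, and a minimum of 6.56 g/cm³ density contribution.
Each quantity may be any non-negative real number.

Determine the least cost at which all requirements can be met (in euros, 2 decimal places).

This is a linear program. Let x1 = kg of titanium dioxide, x2 = kg of talc, x3 = kg of phthalo green, x4 = kg of calcium carbonate, x5 = kg of zinc oxide.
Minimize 7.1x1 + 0.91x2 + 27.03x3 + 0.93x4 + 5.46x5 with:
  78x3 ≥ 148   (yellow component)
  148x3 ≥ 258   (blue component)
  329x1 + 11x2 + 65x3 + 10x4 + 95x5 ≥ 672   (hiding power)
  4.1x1 + 2.75x2 + 2.05x3 + 2.7x4 + 5.6x5 ≥ 6.56   (density contribution)
  x1, x2, x3, x4, x5 ≥ 0.
The minimum-cost mix takes nothing from talc, calcium carbonate, zinc oxide — only titanium dioxide, phthalo green. There the yellow component and hiding power constraints are tight.
So titanium dioxide = 1.6677 kg, phthalo green = 1.8974 kg.
Objective = 7.1·1.6677 + 27.03·1.8974 = 63.1274.

€63.13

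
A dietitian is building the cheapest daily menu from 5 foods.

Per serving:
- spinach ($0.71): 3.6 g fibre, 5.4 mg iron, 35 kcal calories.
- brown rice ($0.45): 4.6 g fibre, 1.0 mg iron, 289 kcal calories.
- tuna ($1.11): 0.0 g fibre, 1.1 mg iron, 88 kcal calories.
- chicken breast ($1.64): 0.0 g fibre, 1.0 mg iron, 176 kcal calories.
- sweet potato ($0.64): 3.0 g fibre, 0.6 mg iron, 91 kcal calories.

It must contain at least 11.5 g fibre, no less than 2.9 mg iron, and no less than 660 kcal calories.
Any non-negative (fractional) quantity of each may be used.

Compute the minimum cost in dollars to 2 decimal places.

$1.16

Set it up as a linear program. Let x1 = servings of spinach, x2 = servings of brown rice, x3 = servings of tuna, x4 = servings of chicken breast, x5 = servings of sweet potato.
min 0.71x1 + 0.45x2 + 1.11x3 + 1.64x4 + 0.64x5 s.t.:
  3.6x1 + 4.6x2 + 3x5 ≥ 11.5   (fibre)
  5.4x1 + 1x2 + 1.1x3 + 1x4 + 0.6x5 ≥ 2.9   (iron)
  35x1 + 289x2 + 88x3 + 176x4 + 91x5 ≥ 660   (calories)
  x1, x2, x3, x4, x5 ≥ 0.
At the optimum only spinach, brown rice are positive (tuna, chicken breast, sweet potato = 0). The fibre and iron requirements are met with equality.
So spinach = 0.08663 servings, brown rice = 2.432 servings.
Hence cost = 0.71·0.08663 + 0.45·2.432 = $1.1559.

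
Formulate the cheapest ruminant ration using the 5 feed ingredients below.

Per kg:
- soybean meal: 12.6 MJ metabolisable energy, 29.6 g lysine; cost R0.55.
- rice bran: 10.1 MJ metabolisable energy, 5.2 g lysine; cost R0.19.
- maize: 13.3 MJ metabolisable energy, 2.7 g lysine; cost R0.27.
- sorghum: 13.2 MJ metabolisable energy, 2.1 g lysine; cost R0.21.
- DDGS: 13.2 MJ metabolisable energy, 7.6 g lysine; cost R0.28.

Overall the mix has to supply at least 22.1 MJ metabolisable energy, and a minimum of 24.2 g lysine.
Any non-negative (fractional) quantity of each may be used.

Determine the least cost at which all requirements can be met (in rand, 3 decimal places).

Let x1 = kg of soybean meal, x2 = kg of rice bran, x3 = kg of maize, x4 = kg of sorghum, x5 = kg of DDGS.
min 0.55x1 + 0.19x2 + 0.27x3 + 0.21x4 + 0.28x5 s.t.:
  12.6x1 + 10.1x2 + 13.3x3 + 13.2x4 + 13.2x5 ≥ 22.1   (metabolisable energy)
  29.6x1 + 5.2x2 + 2.7x3 + 2.1x4 + 7.6x5 ≥ 24.2   (lysine)
  x1, x2, x3, x4, x5 ≥ 0.
The optimal basis is {soybean meal, rice bran}; maize, sorghum, DDGS drop out. The metabolisable energy and lysine requirements are met with equality.
That vertex is x1 = 0.5547, x2 = 1.496.
Objective = 0.55·0.5547 + 0.19·1.496 = 0.58933.

R0.589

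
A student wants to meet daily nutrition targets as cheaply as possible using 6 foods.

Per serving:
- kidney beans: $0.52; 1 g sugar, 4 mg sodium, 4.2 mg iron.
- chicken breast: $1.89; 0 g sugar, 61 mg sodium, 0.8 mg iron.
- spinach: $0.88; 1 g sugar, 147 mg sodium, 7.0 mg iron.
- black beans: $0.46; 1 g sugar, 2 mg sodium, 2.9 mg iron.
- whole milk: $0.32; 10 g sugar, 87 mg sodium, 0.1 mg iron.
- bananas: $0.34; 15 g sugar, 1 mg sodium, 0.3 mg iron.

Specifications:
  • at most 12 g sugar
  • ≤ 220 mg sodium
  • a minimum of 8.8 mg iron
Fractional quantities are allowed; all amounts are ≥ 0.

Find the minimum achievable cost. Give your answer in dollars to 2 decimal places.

$1.09

This is a linear program. Let x1 = servings of kidney beans, x2 = servings of chicken breast, x3 = servings of spinach, x4 = servings of black beans, x5 = servings of whole milk, x6 = servings of bananas.
min 0.52x1 + 1.89x2 + 0.88x3 + 0.46x4 + 0.32x5 + 0.34x6 s.t.:
  1x1 + 1x3 + 1x4 + 10x5 + 15x6 ≤ 12   (sugar)
  4x1 + 61x2 + 147x3 + 2x4 + 87x5 + 1x6 ≤ 220   (sodium)
  4.2x1 + 0.8x2 + 7x3 + 2.9x4 + 0.1x5 + 0.3x6 ≥ 8.8   (iron)
  x1, x2, x3, x4, x5, x6 ≥ 0.
The minimum-cost mix takes nothing from chicken breast, spinach, black beans, whole milk, bananas — only kidney beans. Binding constraint: iron.
That vertex is x1 = 2.095.
Objective = 0.52·2.095 = 1.0894.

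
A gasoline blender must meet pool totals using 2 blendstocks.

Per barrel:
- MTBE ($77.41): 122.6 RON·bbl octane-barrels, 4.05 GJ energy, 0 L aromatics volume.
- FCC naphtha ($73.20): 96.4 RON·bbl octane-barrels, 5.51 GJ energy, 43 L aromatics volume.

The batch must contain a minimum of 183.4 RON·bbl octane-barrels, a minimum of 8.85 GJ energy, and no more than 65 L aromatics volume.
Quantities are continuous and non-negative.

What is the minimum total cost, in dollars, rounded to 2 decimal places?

$130.60

Treat it as an LP. Let x1 = barrels of MTBE, x2 = barrels of FCC naphtha.
min 77.41x1 + 73.2x2 with:
  122.6x1 + 96.4x2 ≥ 183.4   (octane-barrels)
  4.05x1 + 5.51x2 ≥ 8.85   (energy)
  43x2 ≤ 65   (aromatics volume)
  x1, x2 ≥ 0.
Both inputs are positive at the optimum. Binding constraints: octane-barrels and energy.
Optimal quantities: MTBE = 0.55205 barrels, FCC naphtha = 1.2004 barrels.
Cost = 77.41·0.55205 + 73.2·1.2004 = 130.6035.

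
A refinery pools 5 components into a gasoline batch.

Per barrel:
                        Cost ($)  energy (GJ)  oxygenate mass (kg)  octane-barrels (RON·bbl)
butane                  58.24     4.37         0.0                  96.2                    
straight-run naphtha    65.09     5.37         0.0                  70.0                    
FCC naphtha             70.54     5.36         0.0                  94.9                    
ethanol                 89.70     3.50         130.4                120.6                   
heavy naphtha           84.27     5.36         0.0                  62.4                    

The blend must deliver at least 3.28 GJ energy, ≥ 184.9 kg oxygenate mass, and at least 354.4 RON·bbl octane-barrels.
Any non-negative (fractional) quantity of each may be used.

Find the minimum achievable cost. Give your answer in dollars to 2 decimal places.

Set it up as a linear program. Let x1 = barrels of butane, x2 = barrels of straight-run naphtha, x3 = barrels of FCC naphtha, x4 = barrels of ethanol, x5 = barrels of heavy naphtha.
min 58.24x1 + 65.09x2 + 70.54x3 + 89.7x4 + 84.27x5 with:
  4.37x1 + 5.37x2 + 5.36x3 + 3.5x4 + 5.36x5 ≥ 3.28   (energy)
  130.4x4 ≥ 184.9   (oxygenate mass)
  96.2x1 + 70x2 + 94.9x3 + 120.6x4 + 62.4x5 ≥ 354.4   (octane-barrels)
  x1, x2, x3, x4, x5 ≥ 0.
The minimum-cost mix takes nothing from straight-run naphtha, FCC naphtha, heavy naphtha — only butane, ethanol. The oxygenate mass and octane-barrels requirements are met with equality.
Solving gives x1 = 1.9064, x4 = 1.41794.
Total cost: 58.24·1.9064 + 89.7·1.41794 = 238.2180.

$238.22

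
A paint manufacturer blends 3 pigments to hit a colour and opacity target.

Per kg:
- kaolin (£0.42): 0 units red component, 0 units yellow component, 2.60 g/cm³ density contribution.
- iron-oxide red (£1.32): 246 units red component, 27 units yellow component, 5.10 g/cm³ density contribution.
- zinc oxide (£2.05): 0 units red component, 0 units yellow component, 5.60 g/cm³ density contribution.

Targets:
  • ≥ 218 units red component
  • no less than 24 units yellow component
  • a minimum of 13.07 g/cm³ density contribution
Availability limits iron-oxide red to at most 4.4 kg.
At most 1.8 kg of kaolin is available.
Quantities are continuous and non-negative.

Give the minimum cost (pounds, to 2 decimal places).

Let x1 = kg of kaolin, x2 = kg of iron-oxide red, x3 = kg of zinc oxide.
min 0.42x1 + 1.32x2 + 2.05x3 s.t.:
  246x2 ≥ 218   (red component)
  27x2 ≥ 24   (yellow component)
  2.6x1 + 5.1x2 + 5.6x3 ≥ 13.07   (density contribution)
  x2 ≤ 4.4
  x1 ≤ 1.8
  x1, x2, x3 ≥ 0.
The optimal basis is {kaolin, iron-oxide red}; zinc oxide drops out. The density contribution and the kaolin cap requirements are met with equality.
Optimal quantities: kaolin = 1.8 kg, iron-oxide red = 1.645 kg.
Total cost: 0.42·1.8 + 1.32·1.645 = 2.9274.

£2.93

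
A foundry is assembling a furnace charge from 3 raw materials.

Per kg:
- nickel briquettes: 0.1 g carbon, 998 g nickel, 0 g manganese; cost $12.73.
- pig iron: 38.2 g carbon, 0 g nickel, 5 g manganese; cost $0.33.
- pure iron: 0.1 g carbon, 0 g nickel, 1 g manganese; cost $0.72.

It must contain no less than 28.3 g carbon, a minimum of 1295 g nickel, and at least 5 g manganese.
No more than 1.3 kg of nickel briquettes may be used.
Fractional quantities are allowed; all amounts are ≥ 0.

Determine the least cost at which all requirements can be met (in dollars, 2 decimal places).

$16.85

This is a linear program. Let x1 = kg of nickel briquettes, x2 = kg of pig iron, x3 = kg of pure iron.
Minimize 12.73x1 + 0.33x2 + 0.72x3 subject to:
  0.1x1 + 38.2x2 + 0.1x3 ≥ 28.3   (carbon)
  998x1 ≥ 1295   (nickel)
  5x2 + 1x3 ≥ 5   (manganese)
  x1 ≤ 1.3
  x1, x2, x3 ≥ 0.
The optimal basis is {nickel briquettes, pig iron}; pure iron drops out. Binding constraints: nickel and manganese.
Solving gives x1 = 1.298, x2 = 1.
Cost = 12.73·1.298 + 0.33·1 = 16.8535.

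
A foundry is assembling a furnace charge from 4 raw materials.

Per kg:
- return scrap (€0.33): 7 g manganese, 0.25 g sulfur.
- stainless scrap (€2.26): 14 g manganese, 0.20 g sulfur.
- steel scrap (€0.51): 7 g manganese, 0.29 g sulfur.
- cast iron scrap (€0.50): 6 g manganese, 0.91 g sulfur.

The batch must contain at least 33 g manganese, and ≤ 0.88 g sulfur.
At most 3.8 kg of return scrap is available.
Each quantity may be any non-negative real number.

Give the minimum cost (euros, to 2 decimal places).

€3.15

Let x1 = kg of return scrap, x2 = kg of stainless scrap, x3 = kg of steel scrap, x4 = kg of cast iron scrap.
Minimise 0.33x1 + 2.26x2 + 0.51x3 + 0.5x4 with:
  7x1 + 14x2 + 7x3 + 6x4 ≥ 33   (manganese)
  0.25x1 + 0.2x2 + 0.29x3 + 0.91x4 ≤ 0.88   (sulfur)
  x1 ≤ 3.8
  x1, x2, x3, x4 ≥ 0.
The minimum-cost mix takes nothing from steel scrap, cast iron scrap — only return scrap, stainless scrap. There the manganese and sulfur constraints are tight.
Optimal quantities: return scrap = 2.724 kg, stainless scrap = 0.9952 kg.
Total cost: 0.33·2.724 + 2.26·0.9952 = 3.1481.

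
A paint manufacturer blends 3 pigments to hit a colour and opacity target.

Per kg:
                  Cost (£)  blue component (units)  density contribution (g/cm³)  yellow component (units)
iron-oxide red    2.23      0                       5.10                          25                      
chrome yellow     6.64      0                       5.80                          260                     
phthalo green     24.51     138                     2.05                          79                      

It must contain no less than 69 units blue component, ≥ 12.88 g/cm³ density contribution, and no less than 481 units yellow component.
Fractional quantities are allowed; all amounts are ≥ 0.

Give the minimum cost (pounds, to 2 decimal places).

£24.23

This is a linear program. Let x1 = kg of iron-oxide red, x2 = kg of chrome yellow, x3 = kg of phthalo green.
Minimise 2.23x1 + 6.64x2 + 24.51x3 with:
  138x3 ≥ 69   (blue component)
  5.1x1 + 5.8x2 + 2.05x3 ≥ 12.88   (density contribution)
  25x1 + 260x2 + 79x3 ≥ 481   (yellow component)
  x1, x2, x3 ≥ 0.
All 3 inputs are positive at the optimum. The blue component, density contribution, yellow component requirements are met with equality.
Solving gives x1 = 0.44166, x2 = 1.6556, x3 = 0.5.
Objective = 2.23·0.44166 + 6.64·1.6556 + 24.51·0.5 = 24.2331.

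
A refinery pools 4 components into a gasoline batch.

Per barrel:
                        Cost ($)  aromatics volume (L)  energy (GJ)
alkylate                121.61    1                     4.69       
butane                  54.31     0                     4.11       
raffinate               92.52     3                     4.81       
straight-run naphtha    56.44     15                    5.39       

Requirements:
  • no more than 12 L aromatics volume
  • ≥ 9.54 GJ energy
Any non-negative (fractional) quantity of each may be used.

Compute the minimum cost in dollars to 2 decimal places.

$114.24

Treat it as an LP. Let x1 = barrels of alkylate, x2 = barrels of butane, x3 = barrels of raffinate, x4 = barrels of straight-run naphtha.
min 121.61x1 + 54.31x2 + 92.52x3 + 56.44x4 subject to:
  1x1 + 3x3 + 15x4 ≤ 12   (aromatics volume)
  4.69x1 + 4.11x2 + 4.81x3 + 5.39x4 ≥ 9.54   (energy)
  x1, x2, x3, x4 ≥ 0.
The optimal basis is {butane, straight-run naphtha}; alkylate, raffinate drop out. The aromatics volume and energy requirements are met with equality.
Optimal quantities: butane = 1.27202 barrels, straight-run naphtha = 0.8 barrels.
Cost = 54.31·1.27202 + 56.44·0.8 = 114.2354.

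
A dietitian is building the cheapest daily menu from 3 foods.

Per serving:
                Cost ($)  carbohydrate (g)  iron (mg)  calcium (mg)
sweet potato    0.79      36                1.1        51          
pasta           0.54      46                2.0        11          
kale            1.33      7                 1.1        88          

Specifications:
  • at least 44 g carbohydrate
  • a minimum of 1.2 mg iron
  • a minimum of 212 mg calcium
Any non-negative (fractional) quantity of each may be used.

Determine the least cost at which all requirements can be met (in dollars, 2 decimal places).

$3.22

Set it up as a linear program. Let x1 = servings of sweet potato, x2 = servings of pasta, x3 = servings of kale.
Minimize 0.79x1 + 0.54x2 + 1.33x3 s.t.:
  36x1 + 46x2 + 7x3 ≥ 44   (carbohydrate)
  1.1x1 + 2x2 + 1.1x3 ≥ 1.2   (iron)
  51x1 + 11x2 + 88x3 ≥ 212   (calcium)
  x1, x2, x3 ≥ 0.
The minimum-cost mix takes nothing from pasta — only sweet potato, kale. There the carbohydrate and calcium constraints are tight.
So sweet potato = 0.8495 servings, kale = 1.917 servings.
Hence cost = 0.79·0.8495 + 1.33·1.917 = $3.2207.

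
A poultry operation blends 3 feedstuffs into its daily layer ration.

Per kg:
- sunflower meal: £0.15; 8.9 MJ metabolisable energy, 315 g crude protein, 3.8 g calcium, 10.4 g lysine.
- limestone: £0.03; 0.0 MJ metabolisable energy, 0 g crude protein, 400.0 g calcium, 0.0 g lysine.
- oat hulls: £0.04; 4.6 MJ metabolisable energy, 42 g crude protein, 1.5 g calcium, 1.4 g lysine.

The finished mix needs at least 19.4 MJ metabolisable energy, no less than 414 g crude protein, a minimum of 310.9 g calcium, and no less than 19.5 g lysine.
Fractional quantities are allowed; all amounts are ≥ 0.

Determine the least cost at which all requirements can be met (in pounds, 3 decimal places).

Treat it as an LP. Let x1 = kg of sunflower meal, x2 = kg of limestone, x3 = kg of oat hulls.
min 0.15x1 + 0.03x2 + 0.04x3 with:
  8.9x1 + 4.6x3 ≥ 19.4   (metabolisable energy)
  315x1 + 42x3 ≥ 414   (crude protein)
  3.8x1 + 400x2 + 1.5x3 ≥ 310.9   (calcium)
  10.4x1 + 1.4x3 ≥ 19.5   (lysine)
  x1, x2, x3 ≥ 0.
All 3 inputs are positive at the optimum. There the metabolisable energy, calcium, lysine constraints are tight.
Solving gives x1 = 1.768, x2 = 0.7575, x3 = 0.7973.
Objective = 0.15·1.768 + 0.03·0.7575 + 0.04·0.7973 = 0.31982.

£0.320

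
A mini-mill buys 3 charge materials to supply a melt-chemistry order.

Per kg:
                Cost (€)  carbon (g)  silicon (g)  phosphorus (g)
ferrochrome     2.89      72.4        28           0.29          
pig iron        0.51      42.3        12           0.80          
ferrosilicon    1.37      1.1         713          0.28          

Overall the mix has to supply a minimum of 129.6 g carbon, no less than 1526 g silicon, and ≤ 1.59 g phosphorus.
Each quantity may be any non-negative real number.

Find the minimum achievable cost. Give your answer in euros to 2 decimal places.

€6.99

Let x1 = kg of ferrochrome, x2 = kg of pig iron, x3 = kg of ferrosilicon.
Minimize 2.89x1 + 0.51x2 + 1.37x3 subject to:
  72.4x1 + 42.3x2 + 1.1x3 ≥ 129.6   (carbon)
  28x1 + 12x2 + 713x3 ≥ 1526   (silicon)
  0.29x1 + 0.8x2 + 0.28x3 ≤ 1.59   (phosphorus)
  x1, x2, x3 ≥ 0.
The optimal mix uses every input. Binding constraints: carbon, silicon, phosphorus.
That vertex is x1 = 1.296, x2 = 0.7909, x3 = 2.076.
Total cost: 2.89·1.296 + 0.51·0.7909 + 1.37·2.076 = 6.9929.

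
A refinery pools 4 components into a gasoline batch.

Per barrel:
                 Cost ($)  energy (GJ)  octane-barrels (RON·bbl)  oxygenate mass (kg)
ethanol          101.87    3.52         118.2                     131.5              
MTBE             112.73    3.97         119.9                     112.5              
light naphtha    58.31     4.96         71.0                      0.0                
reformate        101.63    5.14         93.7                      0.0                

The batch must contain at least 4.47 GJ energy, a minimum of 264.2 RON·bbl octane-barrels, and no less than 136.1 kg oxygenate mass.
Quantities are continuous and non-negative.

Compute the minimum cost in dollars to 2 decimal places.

$221.94

Let x1 = barrels of ethanol, x2 = barrels of MTBE, x3 = barrels of light naphtha, x4 = barrels of reformate.
Minimise 101.87x1 + 112.73x2 + 58.31x3 + 101.63x4 s.t.:
  3.52x1 + 3.97x2 + 4.96x3 + 5.14x4 ≥ 4.47   (energy)
  118.2x1 + 119.9x2 + 71x3 + 93.7x4 ≥ 264.2   (octane-barrels)
  131.5x1 + 112.5x2 ≥ 136.1   (oxygenate mass)
  x1, x2, x3, x4 ≥ 0.
The cheapest feasible vertex uses only ethanol, light naphtha; MTBE, reformate are not used. Binding constraints: octane-barrels and oxygenate mass.
So ethanol = 1.035 barrels, light naphtha = 1.998 barrels.
Total cost: 101.87·1.035 + 58.31·1.998 = 221.9388.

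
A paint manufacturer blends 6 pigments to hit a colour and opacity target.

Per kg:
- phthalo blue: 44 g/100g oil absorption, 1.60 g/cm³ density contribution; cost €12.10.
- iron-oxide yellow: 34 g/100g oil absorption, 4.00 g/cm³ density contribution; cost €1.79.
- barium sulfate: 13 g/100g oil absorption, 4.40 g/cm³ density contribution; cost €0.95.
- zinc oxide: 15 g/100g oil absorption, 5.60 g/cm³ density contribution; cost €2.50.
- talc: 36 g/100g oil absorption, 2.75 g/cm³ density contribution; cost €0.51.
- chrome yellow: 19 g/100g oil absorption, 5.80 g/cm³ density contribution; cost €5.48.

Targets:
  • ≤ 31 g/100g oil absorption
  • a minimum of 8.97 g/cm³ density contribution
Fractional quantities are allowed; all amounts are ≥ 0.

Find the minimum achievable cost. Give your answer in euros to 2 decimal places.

€1.92

Set it up as a linear program. Let x1 = kg of phthalo blue, x2 = kg of iron-oxide yellow, x3 = kg of barium sulfate, x4 = kg of zinc oxide, x5 = kg of talc, x6 = kg of chrome yellow.
min 12.1x1 + 1.79x2 + 0.95x3 + 2.5x4 + 0.51x5 + 5.48x6 s.t.:
  44x1 + 34x2 + 13x3 + 15x4 + 36x5 + 19x6 ≤ 31   (oil absorption)
  1.6x1 + 4x2 + 4.4x3 + 5.6x4 + 2.75x5 + 5.8x6 ≥ 8.97   (density contribution)
  x1, x2, x3, x4, x5, x6 ≥ 0.
At the optimum only barium sulfate, talc are positive (phthalo blue, iron-oxide yellow, zinc oxide, chrome yellow = 0). Binding constraints: oil absorption and density contribution.
That vertex is x3 = 1.938, x5 = 0.1614.
Total cost: 0.95·1.938 + 0.51·0.1614 = 1.9234.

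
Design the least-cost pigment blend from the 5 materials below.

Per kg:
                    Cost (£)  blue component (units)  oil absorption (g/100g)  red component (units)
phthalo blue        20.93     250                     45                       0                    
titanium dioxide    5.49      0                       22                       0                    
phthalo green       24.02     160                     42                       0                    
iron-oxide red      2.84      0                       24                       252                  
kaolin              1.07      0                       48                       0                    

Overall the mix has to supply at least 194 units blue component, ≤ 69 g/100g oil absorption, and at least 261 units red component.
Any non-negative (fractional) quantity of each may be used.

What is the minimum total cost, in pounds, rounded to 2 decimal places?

£19.18

Set it up as a linear program. Let x1 = kg of phthalo blue, x2 = kg of titanium dioxide, x3 = kg of phthalo green, x4 = kg of iron-oxide red, x5 = kg of kaolin.
min 20.93x1 + 5.49x2 + 24.02x3 + 2.84x4 + 1.07x5 s.t.:
  250x1 + 160x3 ≥ 194   (blue component)
  45x1 + 22x2 + 42x3 + 24x4 + 48x5 ≤ 69   (oil absorption)
  252x4 ≥ 261   (red component)
  x1, x2, x3, x4, x5 ≥ 0.
The optimal basis is {phthalo blue, iron-oxide red}; titanium dioxide, phthalo green, kaolin drop out. There the blue component and red component constraints are tight.
So phthalo blue = 0.776 kg, iron-oxide red = 1.036 kg.
Objective = 20.93·0.776 + 2.84·1.036 = 19.1839.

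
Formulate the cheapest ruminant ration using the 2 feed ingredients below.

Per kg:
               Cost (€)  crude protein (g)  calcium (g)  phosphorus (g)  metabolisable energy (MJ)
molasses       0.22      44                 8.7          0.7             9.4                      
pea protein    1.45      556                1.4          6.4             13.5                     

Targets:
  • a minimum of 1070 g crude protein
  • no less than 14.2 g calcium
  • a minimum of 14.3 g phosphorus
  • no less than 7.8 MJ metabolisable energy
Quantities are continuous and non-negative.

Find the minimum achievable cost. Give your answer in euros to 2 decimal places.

€3.32

Treat it as an LP. Let x1 = kg of molasses, x2 = kg of pea protein.
Minimize 0.22x1 + 1.45x2 with:
  44x1 + 556x2 ≥ 1070   (crude protein)
  8.7x1 + 1.4x2 ≥ 14.2   (calcium)
  0.7x1 + 6.4x2 ≥ 14.3   (phosphorus)
  9.4x1 + 13.5x2 ≥ 7.8   (metabolisable energy)
  x1, x2 ≥ 0.
Both inputs are positive at the optimum. There the calcium and phosphorus constraints are tight.
That vertex is x1 = 1.295, x2 = 2.093.
Objective = 0.22·1.295 + 1.45·2.093 = 3.3198.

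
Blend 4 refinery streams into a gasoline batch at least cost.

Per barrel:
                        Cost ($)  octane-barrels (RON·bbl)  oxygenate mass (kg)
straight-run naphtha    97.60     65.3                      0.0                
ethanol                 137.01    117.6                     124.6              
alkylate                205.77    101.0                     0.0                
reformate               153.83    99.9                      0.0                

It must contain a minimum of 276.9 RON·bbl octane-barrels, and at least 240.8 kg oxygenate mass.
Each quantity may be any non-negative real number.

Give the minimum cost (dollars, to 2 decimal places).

This is a linear program. Let x1 = barrels of straight-run naphtha, x2 = barrels of ethanol, x3 = barrels of alkylate, x4 = barrels of reformate.
Minimise 97.6x1 + 137.01x2 + 205.77x3 + 153.83x4 s.t.:
  65.3x1 + 117.6x2 + 101x3 + 99.9x4 ≥ 276.9   (octane-barrels)
  124.6x2 ≥ 240.8   (oxygenate mass)
  x1, x2, x3, x4 ≥ 0.
At the optimum only ethanol is positive (straight-run naphtha, alkylate, reformate = 0). Binding constraint: octane-barrels.
That vertex is x2 = 2.3546.
Hence cost = 137.01·2.3546 = $322.6037.

$322.60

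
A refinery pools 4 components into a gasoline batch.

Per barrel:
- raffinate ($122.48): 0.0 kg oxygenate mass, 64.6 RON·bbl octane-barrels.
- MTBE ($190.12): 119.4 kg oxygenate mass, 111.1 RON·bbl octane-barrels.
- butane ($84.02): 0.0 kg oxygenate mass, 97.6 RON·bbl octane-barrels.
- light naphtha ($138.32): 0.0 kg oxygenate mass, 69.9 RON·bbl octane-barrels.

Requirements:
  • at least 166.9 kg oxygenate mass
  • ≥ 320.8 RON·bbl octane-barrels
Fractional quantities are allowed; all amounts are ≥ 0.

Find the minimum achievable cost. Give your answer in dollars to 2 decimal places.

Set it up as a linear program. Let x1 = barrels of raffinate, x2 = barrels of MTBE, x3 = barrels of butane, x4 = barrels of light naphtha.
min 122.48x1 + 190.12x2 + 84.02x3 + 138.32x4 subject to:
  119.4x2 ≥ 166.9   (oxygenate mass)
  64.6x1 + 111.1x2 + 97.6x3 + 69.9x4 ≥ 320.8   (octane-barrels)
  x1, x2, x3, x4 ≥ 0.
The cheapest feasible vertex uses only MTBE, butane; raffinate, light naphtha are not used. The oxygenate mass and octane-barrels requirements are met with equality.
Optimal quantities: MTBE = 1.39782 barrels, butane = 1.69572 barrels.
Hence cost = 190.12·1.39782 + 84.02·1.69572 = $408.2279.

$408.23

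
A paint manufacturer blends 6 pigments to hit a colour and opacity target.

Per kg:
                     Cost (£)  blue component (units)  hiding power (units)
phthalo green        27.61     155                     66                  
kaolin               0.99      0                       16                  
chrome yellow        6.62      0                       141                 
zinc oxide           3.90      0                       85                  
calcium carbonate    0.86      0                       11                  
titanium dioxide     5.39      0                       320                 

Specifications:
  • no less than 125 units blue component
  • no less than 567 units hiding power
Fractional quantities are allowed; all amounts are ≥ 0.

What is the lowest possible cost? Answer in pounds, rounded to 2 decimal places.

£30.92

Set it up as a linear program. Let x1 = kg of phthalo green, x2 = kg of kaolin, x3 = kg of chrome yellow, x4 = kg of zinc oxide, x5 = kg of calcium carbonate, x6 = kg of titanium dioxide.
Minimise 27.61x1 + 0.99x2 + 6.62x3 + 3.9x4 + 0.86x5 + 5.39x6 subject to:
  155x1 ≥ 125   (blue component)
  66x1 + 16x2 + 141x3 + 85x4 + 11x5 + 320x6 ≥ 567   (hiding power)
  x1, x2, x3, x4, x5, x6 ≥ 0.
The cheapest feasible vertex uses only phthalo green, titanium dioxide; kaolin, chrome yellow, zinc oxide, calcium carbonate are not used. The blue component and hiding power requirements are met with equality.
Solving gives x1 = 0.8065, x6 = 1.606.
Cost = 27.61·0.8065 + 5.39·1.606 = 30.9238.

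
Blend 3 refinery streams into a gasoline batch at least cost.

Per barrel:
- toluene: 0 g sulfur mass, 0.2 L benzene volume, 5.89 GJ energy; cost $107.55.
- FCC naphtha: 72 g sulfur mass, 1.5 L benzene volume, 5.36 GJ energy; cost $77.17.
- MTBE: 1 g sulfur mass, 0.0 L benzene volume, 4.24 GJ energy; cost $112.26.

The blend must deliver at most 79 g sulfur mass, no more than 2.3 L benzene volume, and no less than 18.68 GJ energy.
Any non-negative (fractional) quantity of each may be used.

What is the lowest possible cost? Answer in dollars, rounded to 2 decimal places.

$318.38

Let x1 = barrels of toluene, x2 = barrels of FCC naphtha, x3 = barrels of MTBE.
Minimise 107.55x1 + 77.17x2 + 112.26x3 subject to:
  72x2 + 1x3 ≤ 79   (sulfur mass)
  0.2x1 + 1.5x2 ≤ 2.3   (benzene volume)
  5.89x1 + 5.36x2 + 4.24x3 ≥ 18.68   (energy)
  x1, x2, x3 ≥ 0.
At the optimum only toluene, FCC naphtha are positive (MTBE = 0). The sulfur mass and energy requirements are met with equality.
Optimal quantities: toluene = 2.173 barrels, FCC naphtha = 1.0972 barrels.
Cost = 107.55·2.173 + 77.17·1.0972 = 318.3771.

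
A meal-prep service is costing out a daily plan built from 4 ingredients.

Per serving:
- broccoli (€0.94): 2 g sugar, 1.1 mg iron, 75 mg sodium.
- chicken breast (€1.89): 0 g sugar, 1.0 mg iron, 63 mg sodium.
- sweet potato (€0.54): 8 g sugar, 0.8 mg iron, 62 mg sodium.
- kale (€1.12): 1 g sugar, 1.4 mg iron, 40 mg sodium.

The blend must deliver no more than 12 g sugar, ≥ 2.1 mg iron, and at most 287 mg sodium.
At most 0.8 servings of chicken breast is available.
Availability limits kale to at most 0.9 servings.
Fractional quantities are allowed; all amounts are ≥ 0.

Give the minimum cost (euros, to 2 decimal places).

€1.54

Treat it as an LP. Let x1 = servings of broccoli, x2 = servings of chicken breast, x3 = servings of sweet potato, x4 = servings of kale.
Minimise 0.94x1 + 1.89x2 + 0.54x3 + 1.12x4 s.t.:
  2x1 + 8x3 + 1x4 ≤ 12   (sugar)
  1.1x1 + 1x2 + 0.8x3 + 1.4x4 ≥ 2.1   (iron)
  75x1 + 63x2 + 62x3 + 40x4 ≤ 287   (sodium)
  x2 ≤ 0.8
  x4 ≤ 0.9
  x1, x2, x3, x4 ≥ 0.
The optimal basis is {sweet potato, kale}; broccoli, chicken breast drop out. There the sugar and iron constraints are tight.
Optimal quantities: sweet potato = 1.413 servings, kale = 0.6923 servings.
Cost = 0.54·1.413 + 1.12·0.6923 = 1.5384.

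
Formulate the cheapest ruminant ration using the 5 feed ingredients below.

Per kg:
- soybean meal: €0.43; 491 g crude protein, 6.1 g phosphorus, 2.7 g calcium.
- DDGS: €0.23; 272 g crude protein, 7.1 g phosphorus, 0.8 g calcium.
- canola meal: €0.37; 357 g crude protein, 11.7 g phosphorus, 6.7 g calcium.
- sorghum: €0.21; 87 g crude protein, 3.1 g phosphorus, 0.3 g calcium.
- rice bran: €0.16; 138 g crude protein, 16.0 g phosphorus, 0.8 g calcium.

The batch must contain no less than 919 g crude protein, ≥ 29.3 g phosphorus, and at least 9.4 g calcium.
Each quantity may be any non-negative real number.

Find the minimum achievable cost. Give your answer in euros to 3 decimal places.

€0.866

Let x1 = kg of soybean meal, x2 = kg of DDGS, x3 = kg of canola meal, x4 = kg of sorghum, x5 = kg of rice bran.
min 0.43x1 + 0.23x2 + 0.37x3 + 0.21x4 + 0.16x5 s.t.:
  491x1 + 272x2 + 357x3 + 87x4 + 138x5 ≥ 919   (crude protein)
  6.1x1 + 7.1x2 + 11.7x3 + 3.1x4 + 16x5 ≥ 29.3   (phosphorus)
  2.7x1 + 0.8x2 + 6.7x3 + 0.3x4 + 0.8x5 ≥ 9.4   (calcium)
  x1, x2, x3, x4, x5 ≥ 0.
The cheapest feasible vertex uses only DDGS, canola meal, rice bran; soybean meal, sorghum are not used. There the crude protein, phosphorus, calcium constraints are tight.
So DDGS = 1.738 kg, canola meal = 1.171 kg, rice bran = 0.2035 kg.
Cost = 0.23·1.738 + 0.37·1.171 + 0.16·0.2035 = 0.86557.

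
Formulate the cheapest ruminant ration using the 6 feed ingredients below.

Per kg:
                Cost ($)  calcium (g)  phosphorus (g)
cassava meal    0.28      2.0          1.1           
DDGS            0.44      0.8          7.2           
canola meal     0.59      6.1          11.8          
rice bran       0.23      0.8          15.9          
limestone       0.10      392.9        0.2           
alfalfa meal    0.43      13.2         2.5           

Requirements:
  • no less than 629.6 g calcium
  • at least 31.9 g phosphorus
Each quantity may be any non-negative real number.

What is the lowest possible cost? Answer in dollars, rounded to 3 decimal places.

$0.617

Let x1 = kg of cassava meal, x2 = kg of DDGS, x3 = kg of canola meal, x4 = kg of rice bran, x5 = kg of limestone, x6 = kg of alfalfa meal.
Minimize 0.28x1 + 0.44x2 + 0.59x3 + 0.23x4 + 0.1x5 + 0.43x6 s.t.:
  2x1 + 0.8x2 + 6.1x3 + 0.8x4 + 392.9x5 + 13.2x6 ≥ 629.6   (calcium)
  1.1x1 + 7.2x2 + 11.8x3 + 15.9x4 + 0.2x5 + 2.5x6 ≥ 31.9   (phosphorus)
  x1, x2, x3, x4, x5, x6 ≥ 0.
The minimum-cost mix takes nothing from cassava meal, DDGS, canola meal, alfalfa meal — only rice bran, limestone. The calcium and phosphorus requirements are met with equality.
That vertex is x4 = 1.986, x5 = 1.598.
Total cost: 0.23·1.986 + 0.1·1.598 = 0.61658.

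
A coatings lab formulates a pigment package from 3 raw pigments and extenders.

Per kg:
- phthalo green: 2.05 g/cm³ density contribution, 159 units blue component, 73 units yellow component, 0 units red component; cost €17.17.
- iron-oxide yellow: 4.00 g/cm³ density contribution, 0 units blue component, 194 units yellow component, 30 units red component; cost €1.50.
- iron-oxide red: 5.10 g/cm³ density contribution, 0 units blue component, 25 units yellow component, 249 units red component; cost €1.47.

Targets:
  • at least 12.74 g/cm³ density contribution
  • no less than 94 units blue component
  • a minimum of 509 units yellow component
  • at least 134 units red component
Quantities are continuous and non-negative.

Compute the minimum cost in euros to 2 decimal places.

€14.29

Set it up as a linear program. Let x1 = kg of phthalo green, x2 = kg of iron-oxide yellow, x3 = kg of iron-oxide red.
min 17.17x1 + 1.5x2 + 1.47x3 subject to:
  2.05x1 + 4x2 + 5.1x3 ≥ 12.74   (density contribution)
  159x1 ≥ 94   (blue component)
  73x1 + 194x2 + 25x3 ≥ 509   (yellow component)
  30x2 + 249x3 ≥ 134   (red component)
  x1, x2, x3 ≥ 0.
The optimal mix uses every input. There the density contribution, blue component, yellow component constraints are tight.
Optimal quantities: phthalo green = 0.5912 kg, iron-oxide yellow = 2.347 kg, iron-oxide red = 0.4195 kg.
Hence cost = 17.17·0.5912 + 1.5·2.347 + 1.47·0.4195 = €14.2881.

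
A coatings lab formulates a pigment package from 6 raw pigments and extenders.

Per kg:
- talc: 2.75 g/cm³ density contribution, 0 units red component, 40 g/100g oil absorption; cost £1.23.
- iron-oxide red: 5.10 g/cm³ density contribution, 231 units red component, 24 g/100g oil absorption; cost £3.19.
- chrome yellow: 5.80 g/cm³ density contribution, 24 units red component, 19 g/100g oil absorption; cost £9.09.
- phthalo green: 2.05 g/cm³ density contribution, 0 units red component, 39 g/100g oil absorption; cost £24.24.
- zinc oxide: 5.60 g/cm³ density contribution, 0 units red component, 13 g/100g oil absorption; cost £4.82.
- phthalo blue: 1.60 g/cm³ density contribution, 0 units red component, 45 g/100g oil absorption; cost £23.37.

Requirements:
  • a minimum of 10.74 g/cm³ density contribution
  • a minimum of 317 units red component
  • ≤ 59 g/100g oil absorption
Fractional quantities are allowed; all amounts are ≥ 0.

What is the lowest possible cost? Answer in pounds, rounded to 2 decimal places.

£6.56

Let x1 = kg of talc, x2 = kg of iron-oxide red, x3 = kg of chrome yellow, x4 = kg of phthalo green, x5 = kg of zinc oxide, x6 = kg of phthalo blue.
Minimize 1.23x1 + 3.19x2 + 9.09x3 + 24.24x4 + 4.82x5 + 23.37x6 with:
  2.75x1 + 5.1x2 + 5.8x3 + 2.05x4 + 5.6x5 + 1.6x6 ≥ 10.74   (density contribution)
  231x2 + 24x3 ≥ 317   (red component)
  40x1 + 24x2 + 19x3 + 39x4 + 13x5 + 45x6 ≤ 59   (oil absorption)
  x1, x2, x3, x4, x5, x6 ≥ 0.
The optimal basis is {talc, iron-oxide red}; chrome yellow, phthalo green, zinc oxide, phthalo blue drop out. There the density contribution and oil absorption constraints are tight.
That vertex is x1 = 0.3126, x2 = 1.937.
Total cost: 1.23·0.3126 + 3.19·1.937 = 6.5635.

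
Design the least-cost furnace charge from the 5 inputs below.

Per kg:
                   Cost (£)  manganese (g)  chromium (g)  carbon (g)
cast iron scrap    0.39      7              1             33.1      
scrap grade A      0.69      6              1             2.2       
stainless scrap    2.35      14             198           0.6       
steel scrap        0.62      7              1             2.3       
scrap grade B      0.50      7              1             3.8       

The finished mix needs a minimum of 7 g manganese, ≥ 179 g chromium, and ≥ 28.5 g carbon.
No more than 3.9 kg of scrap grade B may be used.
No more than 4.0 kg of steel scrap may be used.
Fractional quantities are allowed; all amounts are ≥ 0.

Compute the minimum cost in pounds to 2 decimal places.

£2.44

Let x1 = kg of cast iron scrap, x2 = kg of scrap grade A, x3 = kg of stainless scrap, x4 = kg of steel scrap, x5 = kg of scrap grade B.
Minimize 0.39x1 + 0.69x2 + 2.35x3 + 0.62x4 + 0.5x5 with:
  7x1 + 6x2 + 14x3 + 7x4 + 7x5 ≥ 7   (manganese)
  1x1 + 1x2 + 198x3 + 1x4 + 1x5 ≥ 179   (chromium)
  33.1x1 + 2.2x2 + 0.6x3 + 2.3x4 + 3.8x5 ≥ 28.5   (carbon)
  x5 ≤ 3.9
  x4 ≤ 4
  x1, x2, x3, x4, x5 ≥ 0.
The optimal basis is {cast iron scrap, stainless scrap}; scrap grade A, steel scrap, scrap grade B drop out. Binding constraints: chromium and carbon.
That vertex is x1 = 0.8447, x3 = 0.8998.
Hence cost = 0.39·0.8447 + 2.35·0.8998 = £2.4440.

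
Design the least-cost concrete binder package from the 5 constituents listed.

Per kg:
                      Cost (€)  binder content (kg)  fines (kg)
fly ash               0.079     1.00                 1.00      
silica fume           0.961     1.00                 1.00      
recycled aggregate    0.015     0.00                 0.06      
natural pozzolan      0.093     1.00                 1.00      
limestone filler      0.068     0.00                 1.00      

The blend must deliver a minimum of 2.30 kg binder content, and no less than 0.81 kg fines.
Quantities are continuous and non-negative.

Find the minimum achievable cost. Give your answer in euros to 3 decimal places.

€0.182

Let x1 = kg of fly ash, x2 = kg of silica fume, x3 = kg of recycled aggregate, x4 = kg of natural pozzolan, x5 = kg of limestone filler.
Minimize 0.079x1 + 0.961x2 + 0.015x3 + 0.093x4 + 0.068x5 subject to:
  1x1 + 1x2 + 1x4 ≥ 2.3   (binder content)
  1x1 + 1x2 + 0.06x3 + 1x4 + 1x5 ≥ 0.81   (fines)
  x1, x2, x3, x4, x5 ≥ 0.
The minimum-cost mix takes nothing from silica fume, recycled aggregate, natural pozzolan, limestone filler — only fly ash. The binder content requirement is met with equality.
So fly ash = 2.3 kg.
Hence cost = 0.079·2.3 = €0.18170.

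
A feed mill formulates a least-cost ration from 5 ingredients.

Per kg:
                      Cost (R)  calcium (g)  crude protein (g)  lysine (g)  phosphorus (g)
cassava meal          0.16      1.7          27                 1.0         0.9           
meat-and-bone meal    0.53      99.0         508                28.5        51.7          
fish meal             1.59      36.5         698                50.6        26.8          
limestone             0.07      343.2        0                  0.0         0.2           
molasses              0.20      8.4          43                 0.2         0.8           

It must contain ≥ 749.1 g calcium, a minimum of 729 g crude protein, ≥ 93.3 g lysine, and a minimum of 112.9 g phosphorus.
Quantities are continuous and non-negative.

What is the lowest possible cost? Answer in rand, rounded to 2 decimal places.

Let x1 = kg of cassava meal, x2 = kg of meat-and-bone meal, x3 = kg of fish meal, x4 = kg of limestone, x5 = kg of molasses.
Minimize 0.16x1 + 0.53x2 + 1.59x3 + 0.07x4 + 0.2x5 s.t.:
  1.7x1 + 99x2 + 36.5x3 + 343.2x4 + 8.4x5 ≥ 749.1   (calcium)
  27x1 + 508x2 + 698x3 + 43x5 ≥ 729   (crude protein)
  1x1 + 28.5x2 + 50.6x3 + 0.2x5 ≥ 93.3   (lysine)
  0.9x1 + 51.7x2 + 26.8x3 + 0.2x4 + 0.8x5 ≥ 112.9   (phosphorus)
  x1, x2, x3, x4, x5 ≥ 0.
The minimum-cost mix takes nothing from cassava meal, fish meal, molasses — only meat-and-bone meal, limestone. Binding constraints: calcium and lysine.
Optimal quantities: meat-and-bone meal = 3.274 kg, limestone = 1.238 kg.
Hence cost = 0.53·3.274 + 0.07·1.238 = R1.8219.

R1.82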